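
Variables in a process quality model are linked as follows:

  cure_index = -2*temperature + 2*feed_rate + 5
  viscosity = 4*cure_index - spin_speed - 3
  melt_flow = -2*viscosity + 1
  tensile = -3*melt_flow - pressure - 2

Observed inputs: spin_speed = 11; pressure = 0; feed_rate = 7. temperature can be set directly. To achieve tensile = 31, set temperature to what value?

Substituting into the cure_index equation gives cure_index = -2*temperature + 19.
Substituting into the viscosity equation gives viscosity = -8*temperature + 62.
This gives melt_flow = 16*temperature - 123.
Substituting into the tensile equation gives tensile = -48*temperature + 367.
Solve -48*temperature + 367 = 31: temperature = (31 - 367) / -48 = 7.

temperature = 7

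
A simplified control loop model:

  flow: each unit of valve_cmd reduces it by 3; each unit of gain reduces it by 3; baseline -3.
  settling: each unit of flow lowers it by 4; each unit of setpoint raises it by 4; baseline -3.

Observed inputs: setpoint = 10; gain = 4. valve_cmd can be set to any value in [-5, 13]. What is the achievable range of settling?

37 to 253

Substituting into the flow equation gives flow = -3*valve_cmd - 15.
This gives settling = 12*valve_cmd + 97.
Linear in valve_cmd, so extremes are at the endpoints: valve_cmd = -5 gives settling = 37; valve_cmd = 13 gives settling = 253.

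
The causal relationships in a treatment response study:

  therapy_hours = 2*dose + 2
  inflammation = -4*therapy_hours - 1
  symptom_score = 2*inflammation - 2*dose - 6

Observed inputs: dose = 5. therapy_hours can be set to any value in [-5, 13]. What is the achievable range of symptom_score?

-122 to 22

Intervening on therapy_hours fixes its value directly, overriding its dependence on dose.
Substituting into the symptom_score equation gives symptom_score = -8*therapy_hours - 18.
Linear in therapy_hours, so extremes are at the endpoints: therapy_hours = -5 gives symptom_score = 22; therapy_hours = 13 gives symptom_score = -122.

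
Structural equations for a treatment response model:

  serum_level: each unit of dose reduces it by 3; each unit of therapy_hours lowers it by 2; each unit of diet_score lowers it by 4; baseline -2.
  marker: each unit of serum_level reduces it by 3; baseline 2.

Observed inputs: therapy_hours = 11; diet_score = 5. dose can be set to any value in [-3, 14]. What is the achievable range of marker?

Substituting into the serum_level equation gives serum_level = -3*dose - 44.
Substituting into the marker equation gives marker = 9*dose + 134.
Linear in dose, so extremes are at the endpoints: dose = -3 gives marker = 107; dose = 14 gives marker = 260.

107 to 260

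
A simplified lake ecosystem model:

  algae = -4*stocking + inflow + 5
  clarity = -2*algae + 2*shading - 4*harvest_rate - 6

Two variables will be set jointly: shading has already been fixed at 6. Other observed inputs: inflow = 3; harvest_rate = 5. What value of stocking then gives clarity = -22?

stocking = 1

With shading held at 6:
Substituting into the algae equation gives algae = -4*stocking + 8.
Substituting into the clarity equation gives clarity = 8*stocking - 30.
Solve 8*stocking - 30 = -22: stocking = (-22 + 30) / 8 = 1.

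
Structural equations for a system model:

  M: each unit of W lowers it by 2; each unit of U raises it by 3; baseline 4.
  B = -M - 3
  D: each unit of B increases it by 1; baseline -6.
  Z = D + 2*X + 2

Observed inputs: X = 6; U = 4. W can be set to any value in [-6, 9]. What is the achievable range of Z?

-23 to 7

Substituting into the M equation gives M = -2*W + 16.
This gives B = 2*W - 19.
Substituting into the D equation gives D = 2*W - 25.
Substituting into the Z equation gives Z = 2*W - 11.
Linear in W, so extremes are at the endpoints: W = -6 gives Z = -23; W = 9 gives Z = 7.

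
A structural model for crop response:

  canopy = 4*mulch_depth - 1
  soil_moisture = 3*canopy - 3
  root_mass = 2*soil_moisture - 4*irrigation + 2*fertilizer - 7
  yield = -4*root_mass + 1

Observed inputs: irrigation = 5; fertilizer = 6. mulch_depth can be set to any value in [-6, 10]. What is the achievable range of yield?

-851 to 685

Substituting into the soil_moisture equation gives soil_moisture = 12*mulch_depth - 6.
So root_mass = 24*mulch_depth - 27.
This gives yield = -96*mulch_depth + 109.
Linear in mulch_depth, so extremes are at the endpoints: mulch_depth = -6 gives yield = 685; mulch_depth = 10 gives yield = -851.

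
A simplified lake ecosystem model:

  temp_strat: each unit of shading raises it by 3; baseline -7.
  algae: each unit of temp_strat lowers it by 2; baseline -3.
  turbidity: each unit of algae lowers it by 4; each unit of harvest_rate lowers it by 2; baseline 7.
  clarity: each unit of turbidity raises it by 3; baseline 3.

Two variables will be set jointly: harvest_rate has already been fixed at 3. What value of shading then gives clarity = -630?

shading = -7

With harvest_rate held at 3:
Substituting into the algae equation gives algae = -6*shading + 11.
Substituting into the turbidity equation gives turbidity = 24*shading - 43.
Substituting into the clarity equation gives clarity = 72*shading - 126.
Solve 72*shading - 126 = -630: shading = (-630 + 126) / 72 = -7.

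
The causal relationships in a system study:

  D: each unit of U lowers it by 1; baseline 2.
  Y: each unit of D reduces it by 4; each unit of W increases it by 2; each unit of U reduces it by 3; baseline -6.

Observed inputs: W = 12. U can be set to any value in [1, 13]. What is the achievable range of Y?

Substituting into the Y equation gives Y = U + 10.
Linear in U, so extremes are at the endpoints: U = 1 gives Y = 11; U = 13 gives Y = 23.

11 to 23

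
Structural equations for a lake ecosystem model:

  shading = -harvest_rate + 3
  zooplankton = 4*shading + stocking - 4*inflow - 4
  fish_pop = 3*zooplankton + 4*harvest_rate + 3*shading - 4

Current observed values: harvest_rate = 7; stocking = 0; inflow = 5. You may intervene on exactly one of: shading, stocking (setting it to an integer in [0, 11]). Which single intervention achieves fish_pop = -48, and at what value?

set shading = 0

Intervening on shading: with other inputs at their observed values, fish_pop = 15*shading - 48. Solving for -48 gives shading = 0, within [0, 11].
Intervening on stocking: fish_pop = 3*stocking - 108. Reaching -48 requires stocking = 20, outside [0, 11].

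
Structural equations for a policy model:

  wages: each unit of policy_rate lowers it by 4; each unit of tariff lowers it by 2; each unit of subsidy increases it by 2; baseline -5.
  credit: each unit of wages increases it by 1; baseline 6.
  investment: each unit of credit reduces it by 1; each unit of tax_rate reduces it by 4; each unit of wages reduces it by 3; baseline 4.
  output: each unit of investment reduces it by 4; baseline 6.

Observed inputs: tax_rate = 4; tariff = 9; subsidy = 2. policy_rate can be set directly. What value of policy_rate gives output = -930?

policy_rate = 11

Substituting into the wages equation gives wages = -4*policy_rate - 19.
This gives credit = -4*policy_rate - 13.
Substituting into the investment equation gives investment = 16*policy_rate + 58.
This gives output = -64*policy_rate - 226.
Solve -64*policy_rate - 226 = -930: policy_rate = (-930 + 226) / -64 = 11.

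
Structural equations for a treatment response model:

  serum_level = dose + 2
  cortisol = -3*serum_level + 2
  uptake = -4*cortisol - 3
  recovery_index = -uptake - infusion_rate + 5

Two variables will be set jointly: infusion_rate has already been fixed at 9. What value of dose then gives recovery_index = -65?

With infusion_rate held at 9:
Substituting into the cortisol equation gives cortisol = -3*dose - 4.
Substituting into the uptake equation gives uptake = 12*dose + 13.
recovery_index becomes -12*dose - 17.
Solve -12*dose - 17 = -65: dose = (-65 + 17) / -12 = 4.

dose = 4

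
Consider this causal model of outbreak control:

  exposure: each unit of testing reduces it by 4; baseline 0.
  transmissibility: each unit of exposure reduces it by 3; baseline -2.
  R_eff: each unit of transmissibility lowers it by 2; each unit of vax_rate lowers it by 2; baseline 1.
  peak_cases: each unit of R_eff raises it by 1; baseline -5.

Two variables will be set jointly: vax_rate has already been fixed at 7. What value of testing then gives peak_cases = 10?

testing = -1

With vax_rate held at 7:
Substituting into the transmissibility equation gives transmissibility = 12*testing - 2.
Substituting into the R_eff equation gives R_eff = -24*testing - 9.
Substituting into the peak_cases equation gives peak_cases = -24*testing - 14.
Solve -24*testing - 14 = 10: testing = (10 + 14) / -24 = -1.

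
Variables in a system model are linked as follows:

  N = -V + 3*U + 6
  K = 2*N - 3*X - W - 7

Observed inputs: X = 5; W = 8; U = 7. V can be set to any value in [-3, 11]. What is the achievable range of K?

2 to 30

Substituting into the N equation gives N = -V + 27.
This gives K = -2*V + 24.
Linear in V, so extremes are at the endpoints: V = -3 gives K = 30; V = 11 gives K = 2.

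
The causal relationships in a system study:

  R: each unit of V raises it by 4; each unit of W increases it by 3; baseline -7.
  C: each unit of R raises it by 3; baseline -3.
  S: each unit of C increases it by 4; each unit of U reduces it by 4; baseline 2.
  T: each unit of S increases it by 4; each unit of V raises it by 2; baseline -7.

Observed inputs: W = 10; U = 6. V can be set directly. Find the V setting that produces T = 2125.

Substituting into the R equation gives R = 4*V + 23.
Substituting into the C equation gives C = 12*V + 66.
Substituting into the S equation gives S = 48*V + 242.
Substituting into the T equation gives T = 194*V + 961.
Solve 194*V + 961 = 2125: V = (2125 - 961) / 194 = 6.

V = 6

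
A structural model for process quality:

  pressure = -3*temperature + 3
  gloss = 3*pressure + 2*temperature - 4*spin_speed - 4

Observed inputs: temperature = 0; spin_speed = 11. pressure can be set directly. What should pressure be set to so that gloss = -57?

Intervening on pressure fixes its value directly, overriding its dependence on temperature.
Substituting into the gloss equation gives gloss = 3*pressure - 48.
Solve 3*pressure - 48 = -57: pressure = (-57 + 48) / 3 = -3.

pressure = -3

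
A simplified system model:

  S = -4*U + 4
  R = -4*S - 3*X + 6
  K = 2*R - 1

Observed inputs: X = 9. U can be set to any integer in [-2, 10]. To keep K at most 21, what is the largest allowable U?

Substituting into the R equation gives R = 16*U - 37.
This gives K = 32*U - 75.
Require 32*U - 75 ≤ 21, so U ≤ 3.
The largest integer in [-2, 10] satisfying this is 3.

U = 3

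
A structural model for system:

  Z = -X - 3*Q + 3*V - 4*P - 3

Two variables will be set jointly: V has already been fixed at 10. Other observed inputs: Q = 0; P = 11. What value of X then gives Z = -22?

X = 5

With V held at 10:
Substituting into the Z equation gives Z = -X - 17.
Solve -X - 17 = -22: X = (-22 + 17) / -1 = 5.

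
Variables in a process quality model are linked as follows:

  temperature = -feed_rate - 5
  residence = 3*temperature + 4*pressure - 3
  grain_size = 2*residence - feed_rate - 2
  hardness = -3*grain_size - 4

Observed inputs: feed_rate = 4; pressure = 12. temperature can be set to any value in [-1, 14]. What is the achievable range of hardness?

Intervening on temperature fixes its value directly, overriding its dependence on feed_rate.
Substituting into the residence equation gives residence = 3*temperature + 45.
Substituting into the grain_size equation gives grain_size = 6*temperature + 84.
This gives hardness = -18*temperature - 256.
Linear in temperature, so extremes are at the endpoints: temperature = -1 gives hardness = -238; temperature = 14 gives hardness = -508.

-508 to -238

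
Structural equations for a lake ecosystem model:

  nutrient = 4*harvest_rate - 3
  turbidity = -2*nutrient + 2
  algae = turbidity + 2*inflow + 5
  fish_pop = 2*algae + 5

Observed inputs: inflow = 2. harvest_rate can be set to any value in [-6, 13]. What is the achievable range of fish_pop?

Substituting into the turbidity equation gives turbidity = -8*harvest_rate + 8.
So algae = -8*harvest_rate + 17.
This gives fish_pop = -16*harvest_rate + 39.
Linear in harvest_rate, so extremes are at the endpoints: harvest_rate = -6 gives fish_pop = 135; harvest_rate = 13 gives fish_pop = -169.

-169 to 135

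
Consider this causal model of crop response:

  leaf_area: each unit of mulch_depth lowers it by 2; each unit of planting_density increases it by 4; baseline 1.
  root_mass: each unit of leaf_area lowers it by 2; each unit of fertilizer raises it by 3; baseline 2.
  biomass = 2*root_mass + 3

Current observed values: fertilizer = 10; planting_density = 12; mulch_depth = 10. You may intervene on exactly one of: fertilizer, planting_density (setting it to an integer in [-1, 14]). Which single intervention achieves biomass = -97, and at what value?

set fertilizer = 2

Intervening on fertilizer: with other inputs at their observed values, biomass = 6*fertilizer - 109. Solving for -97 gives fertilizer = 2, within [-1, 14].
Intervening on planting_density: biomass = -16*planting_density + 143. Reaching -97 requires planting_density = 15, outside [-1, 14].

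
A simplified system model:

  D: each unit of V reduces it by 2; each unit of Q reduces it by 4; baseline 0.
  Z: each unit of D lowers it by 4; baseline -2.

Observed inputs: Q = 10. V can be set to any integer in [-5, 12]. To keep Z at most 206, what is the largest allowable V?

Substituting into the D equation gives D = -2*V - 40.
Z becomes 8*V + 158.
Require 8*V + 158 ≤ 206, so V ≤ 6.
The largest integer in [-5, 12] satisfying this is 6.

V = 6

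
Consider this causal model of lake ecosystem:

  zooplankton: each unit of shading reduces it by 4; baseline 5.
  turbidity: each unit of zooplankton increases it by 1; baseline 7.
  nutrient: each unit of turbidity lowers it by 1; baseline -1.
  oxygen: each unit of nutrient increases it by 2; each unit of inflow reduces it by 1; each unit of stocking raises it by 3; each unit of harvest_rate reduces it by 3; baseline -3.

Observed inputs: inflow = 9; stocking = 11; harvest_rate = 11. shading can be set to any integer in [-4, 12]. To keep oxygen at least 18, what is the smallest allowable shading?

shading = 7

Substituting into the turbidity equation gives turbidity = -4*shading + 12.
So nutrient = 4*shading - 13.
Substituting into the oxygen equation gives oxygen = 8*shading - 38.
Require 8*shading - 38 ≥ 18, so shading ≥ 7.
The smallest integer in [-4, 12] satisfying this is 7.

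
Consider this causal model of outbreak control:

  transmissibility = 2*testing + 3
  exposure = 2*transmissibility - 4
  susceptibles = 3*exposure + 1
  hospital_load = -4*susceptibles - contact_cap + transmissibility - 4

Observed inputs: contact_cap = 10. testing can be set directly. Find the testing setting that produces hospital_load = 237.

Substituting into the exposure equation gives exposure = 4*testing + 2.
Substituting into the susceptibles equation gives susceptibles = 12*testing + 7.
Substituting into the hospital_load equation gives hospital_load = -46*testing - 39.
Solve -46*testing - 39 = 237: testing = (237 + 39) / -46 = -6.

testing = -6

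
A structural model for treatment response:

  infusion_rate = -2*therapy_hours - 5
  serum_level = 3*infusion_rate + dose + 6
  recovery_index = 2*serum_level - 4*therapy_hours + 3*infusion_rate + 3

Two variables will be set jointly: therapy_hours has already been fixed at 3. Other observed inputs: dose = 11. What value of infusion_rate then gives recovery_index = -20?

infusion_rate = -5

With therapy_hours held at 3:
Intervening on infusion_rate fixes its value directly, overriding its dependence on therapy_hours.
Substituting into the serum_level equation gives serum_level = 3*infusion_rate + 17.
Substituting into the recovery_index equation gives recovery_index = 9*infusion_rate + 25.
Solve 9*infusion_rate + 25 = -20: infusion_rate = (-20 - 25) / 9 = -5.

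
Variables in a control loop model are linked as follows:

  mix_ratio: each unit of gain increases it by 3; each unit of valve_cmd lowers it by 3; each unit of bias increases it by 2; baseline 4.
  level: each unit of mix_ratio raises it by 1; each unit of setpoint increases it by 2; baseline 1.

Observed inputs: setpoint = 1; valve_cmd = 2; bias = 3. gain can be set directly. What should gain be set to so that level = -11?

gain = -6

Substituting into the mix_ratio equation gives mix_ratio = 3*gain + 4.
Substituting into the level equation gives level = 3*gain + 7.
Solve 3*gain + 7 = -11: gain = (-11 - 7) / 3 = -6.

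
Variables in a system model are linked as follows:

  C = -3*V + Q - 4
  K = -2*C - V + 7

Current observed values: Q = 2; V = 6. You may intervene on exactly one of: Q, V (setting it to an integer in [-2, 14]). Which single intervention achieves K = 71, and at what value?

set V = 12

Intervening on Q: K = -2*Q + 45. Reaching 71 requires Q = -13, outside [-2, 14].
Intervening on V: with other inputs at their observed values, K = 5*V + 11. Solving for 71 gives V = 12, within [-2, 14].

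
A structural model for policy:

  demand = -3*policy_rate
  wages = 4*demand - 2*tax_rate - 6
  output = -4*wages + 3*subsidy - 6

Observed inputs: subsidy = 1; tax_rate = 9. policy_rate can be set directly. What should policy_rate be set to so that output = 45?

policy_rate = -1

Substituting into the wages equation gives wages = -12*policy_rate - 24.
Substituting into the output equation gives output = 48*policy_rate + 93.
Solve 48*policy_rate + 93 = 45: policy_rate = (45 - 93) / 48 = -1.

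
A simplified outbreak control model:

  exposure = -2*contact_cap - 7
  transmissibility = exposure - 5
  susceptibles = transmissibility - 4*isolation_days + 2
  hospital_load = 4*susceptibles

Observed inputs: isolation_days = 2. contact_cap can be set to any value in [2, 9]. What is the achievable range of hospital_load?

-144 to -88

Substituting into the transmissibility equation gives transmissibility = -2*contact_cap - 12.
Substituting into the susceptibles equation gives susceptibles = -2*contact_cap - 18.
This gives hospital_load = -8*contact_cap - 72.
Linear in contact_cap, so extremes are at the endpoints: contact_cap = 2 gives hospital_load = -88; contact_cap = 9 gives hospital_load = -144.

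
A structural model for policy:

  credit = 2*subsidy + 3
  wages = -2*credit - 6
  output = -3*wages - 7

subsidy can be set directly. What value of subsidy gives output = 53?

Substituting into the wages equation gives wages = -4*subsidy - 12.
So output = 12*subsidy + 29.
Solve 12*subsidy + 29 = 53: subsidy = (53 - 29) / 12 = 2.

subsidy = 2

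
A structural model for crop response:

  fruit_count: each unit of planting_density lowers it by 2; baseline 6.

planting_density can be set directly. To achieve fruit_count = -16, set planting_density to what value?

planting_density = 11

Solve -2*planting_density + 6 = -16: planting_density = (-16 - 6) / -2 = 11.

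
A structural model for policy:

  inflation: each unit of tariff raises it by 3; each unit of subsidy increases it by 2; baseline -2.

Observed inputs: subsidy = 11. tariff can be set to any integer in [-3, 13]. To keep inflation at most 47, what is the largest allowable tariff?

tariff = 9

Substituting into the inflation equation gives inflation = 3*tariff + 20.
Require 3*tariff + 20 ≤ 47, so tariff ≤ 9.
The largest integer in [-3, 13] satisfying this is 9.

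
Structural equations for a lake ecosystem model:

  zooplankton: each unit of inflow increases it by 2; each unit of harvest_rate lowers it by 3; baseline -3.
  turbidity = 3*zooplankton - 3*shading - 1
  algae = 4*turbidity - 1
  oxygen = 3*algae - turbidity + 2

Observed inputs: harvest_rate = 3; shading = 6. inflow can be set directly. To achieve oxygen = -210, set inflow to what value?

inflow = 6

Substituting into the zooplankton equation gives zooplankton = 2*inflow - 12.
So turbidity = 6*inflow - 55.
algae becomes 24*inflow - 221.
oxygen becomes 66*inflow - 606.
Solve 66*inflow - 606 = -210: inflow = (-210 + 606) / 66 = 6.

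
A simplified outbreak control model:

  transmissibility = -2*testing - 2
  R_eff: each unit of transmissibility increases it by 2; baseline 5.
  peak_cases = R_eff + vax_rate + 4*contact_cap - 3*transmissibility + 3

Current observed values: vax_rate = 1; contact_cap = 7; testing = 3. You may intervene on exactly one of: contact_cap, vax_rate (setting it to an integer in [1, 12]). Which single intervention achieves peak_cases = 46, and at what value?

set vax_rate = 2

Intervening on contact_cap: peak_cases = 4*contact_cap + 17. Reaching 46 requires contact_cap = 29/4, not an integer.
Intervening on vax_rate: with other inputs at their observed values, peak_cases = vax_rate + 44. Solving for 46 gives vax_rate = 2, within [1, 12].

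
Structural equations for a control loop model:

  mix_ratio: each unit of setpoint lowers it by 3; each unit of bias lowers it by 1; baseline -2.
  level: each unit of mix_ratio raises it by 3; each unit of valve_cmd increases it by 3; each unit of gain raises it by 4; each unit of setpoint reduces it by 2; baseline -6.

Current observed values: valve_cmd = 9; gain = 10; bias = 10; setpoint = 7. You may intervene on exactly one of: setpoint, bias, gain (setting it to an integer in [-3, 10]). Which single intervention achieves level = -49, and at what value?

set bias = 9

Intervening on setpoint: level = -11*setpoint + 25. Reaching -49 requires setpoint = 74/11, not an integer.
Intervening on bias: with other inputs at their observed values, level = -3*bias - 22. Solving for -49 gives bias = 9, within [-3, 10].
Intervening on gain: level = 4*gain - 92. Reaching -49 requires gain = 43/4, not an integer.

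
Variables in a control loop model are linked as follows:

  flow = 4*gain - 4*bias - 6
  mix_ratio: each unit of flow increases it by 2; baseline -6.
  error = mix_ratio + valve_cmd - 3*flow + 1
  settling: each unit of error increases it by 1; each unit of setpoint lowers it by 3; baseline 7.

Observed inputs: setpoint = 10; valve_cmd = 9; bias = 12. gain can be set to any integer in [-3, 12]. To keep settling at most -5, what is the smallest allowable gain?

Substituting into the flow equation gives flow = 4*gain - 54.
So mix_ratio = 8*gain - 114.
Substituting into the error equation gives error = -4*gain + 58.
Substituting into the settling equation gives settling = -4*gain + 35.
Require -4*gain + 35 ≤ -5, so gain ≥ 10.
The smallest integer in [-3, 12] satisfying this is 10.

gain = 10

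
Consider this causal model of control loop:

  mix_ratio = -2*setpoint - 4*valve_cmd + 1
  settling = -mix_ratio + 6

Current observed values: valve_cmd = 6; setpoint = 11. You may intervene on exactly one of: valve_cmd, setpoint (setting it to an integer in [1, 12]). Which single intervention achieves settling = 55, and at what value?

set valve_cmd = 7

Intervening on valve_cmd: with other inputs at their observed values, settling = 4*valve_cmd + 27. Solving for 55 gives valve_cmd = 7, within [1, 12].
Intervening on setpoint: settling = 2*setpoint + 29. Reaching 55 requires setpoint = 13, outside [1, 12].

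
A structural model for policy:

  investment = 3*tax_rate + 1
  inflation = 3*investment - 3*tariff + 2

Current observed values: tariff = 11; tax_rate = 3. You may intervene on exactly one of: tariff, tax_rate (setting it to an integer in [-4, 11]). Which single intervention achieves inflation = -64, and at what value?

set tax_rate = -4

Intervening on tariff: inflation = -3*tariff + 32. Reaching -64 requires tariff = 32, outside [-4, 11].
Intervening on tax_rate: with other inputs at their observed values, inflation = 9*tax_rate - 28. Solving for -64 gives tax_rate = -4, within [-4, 11].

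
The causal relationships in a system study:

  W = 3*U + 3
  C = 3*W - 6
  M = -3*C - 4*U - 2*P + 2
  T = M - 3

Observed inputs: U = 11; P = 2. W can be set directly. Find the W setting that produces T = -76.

Intervening on W fixes its value directly, overriding its dependence on U.
Substituting into the M equation gives M = -9*W - 28.
Substituting into the T equation gives T = -9*W - 31.
Solve -9*W - 31 = -76: W = (-76 + 31) / -9 = 5.

W = 5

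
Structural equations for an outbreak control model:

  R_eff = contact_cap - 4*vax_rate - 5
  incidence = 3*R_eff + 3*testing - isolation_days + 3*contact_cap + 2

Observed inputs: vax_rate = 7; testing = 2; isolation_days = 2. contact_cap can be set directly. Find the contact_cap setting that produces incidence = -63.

Substituting into the R_eff equation gives R_eff = contact_cap - 33.
Substituting into the incidence equation gives incidence = 6*contact_cap - 93.
Solve 6*contact_cap - 93 = -63: contact_cap = (-63 + 93) / 6 = 5.

contact_cap = 5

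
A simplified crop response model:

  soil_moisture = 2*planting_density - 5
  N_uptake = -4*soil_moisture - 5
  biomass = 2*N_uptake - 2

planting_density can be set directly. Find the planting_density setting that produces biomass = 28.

Substituting into the N_uptake equation gives N_uptake = -8*planting_density + 15.
Substituting into the biomass equation gives biomass = -16*planting_density + 28.
Solve -16*planting_density + 28 = 28: planting_density = (28 - 28) / -16 = 0.

planting_density = 0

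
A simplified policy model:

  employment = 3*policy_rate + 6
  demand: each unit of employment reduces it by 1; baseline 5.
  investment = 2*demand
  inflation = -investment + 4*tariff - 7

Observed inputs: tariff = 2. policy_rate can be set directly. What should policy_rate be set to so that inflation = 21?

Substituting into the demand equation gives demand = -3*policy_rate - 1.
Substituting into the investment equation gives investment = -6*policy_rate - 2.
This gives inflation = 6*policy_rate + 3.
Solve 6*policy_rate + 3 = 21: policy_rate = (21 - 3) / 6 = 3.

policy_rate = 3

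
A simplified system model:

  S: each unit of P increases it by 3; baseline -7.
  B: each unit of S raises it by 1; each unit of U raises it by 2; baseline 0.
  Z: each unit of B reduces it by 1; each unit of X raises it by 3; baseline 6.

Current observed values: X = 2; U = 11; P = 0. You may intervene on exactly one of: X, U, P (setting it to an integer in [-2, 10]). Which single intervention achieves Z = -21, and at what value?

set P = 6

Intervening on X: Z = 3*X - 9. Reaching -21 requires X = -4, outside [-2, 10].
Intervening on U: Z = -2*U + 19. Reaching -21 requires U = 20, outside [-2, 10].
Intervening on P: with other inputs at their observed values, Z = -3*P - 3. Solving for -21 gives P = 6, within [-2, 10].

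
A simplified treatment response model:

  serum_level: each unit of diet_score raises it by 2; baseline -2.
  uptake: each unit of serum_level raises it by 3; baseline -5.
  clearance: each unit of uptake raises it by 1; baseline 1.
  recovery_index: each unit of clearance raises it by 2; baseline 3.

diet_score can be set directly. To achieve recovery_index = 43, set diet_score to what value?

diet_score = 5

Substituting into the uptake equation gives uptake = 6*diet_score - 11.
Substituting into the clearance equation gives clearance = 6*diet_score - 10.
Substituting into the recovery_index equation gives recovery_index = 12*diet_score - 17.
Solve 12*diet_score - 17 = 43: diet_score = (43 + 17) / 12 = 5.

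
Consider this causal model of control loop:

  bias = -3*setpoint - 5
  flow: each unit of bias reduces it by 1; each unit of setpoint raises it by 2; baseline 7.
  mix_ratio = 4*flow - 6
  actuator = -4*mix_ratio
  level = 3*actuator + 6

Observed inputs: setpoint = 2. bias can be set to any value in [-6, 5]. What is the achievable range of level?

Intervening on bias fixes its value directly, overriding its dependence on setpoint.
Substituting into the flow equation gives flow = -bias + 11.
Substituting into the mix_ratio equation gives mix_ratio = -4*bias + 38.
actuator becomes 16*bias - 152.
Substituting into the level equation gives level = 48*bias - 450.
Linear in bias, so extremes are at the endpoints: bias = -6 gives level = -738; bias = 5 gives level = -210.

-738 to -210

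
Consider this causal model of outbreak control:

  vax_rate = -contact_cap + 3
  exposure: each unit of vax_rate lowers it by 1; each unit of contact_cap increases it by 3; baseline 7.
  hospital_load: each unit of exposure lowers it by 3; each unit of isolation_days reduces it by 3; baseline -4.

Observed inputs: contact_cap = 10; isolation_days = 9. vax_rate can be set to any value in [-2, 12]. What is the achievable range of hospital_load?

-148 to -106

Intervening on vax_rate fixes its value directly, overriding its dependence on contact_cap.
Substituting into the exposure equation gives exposure = -vax_rate + 37.
Substituting into the hospital_load equation gives hospital_load = 3*vax_rate - 142.
Linear in vax_rate, so extremes are at the endpoints: vax_rate = -2 gives hospital_load = -148; vax_rate = 12 gives hospital_load = -106.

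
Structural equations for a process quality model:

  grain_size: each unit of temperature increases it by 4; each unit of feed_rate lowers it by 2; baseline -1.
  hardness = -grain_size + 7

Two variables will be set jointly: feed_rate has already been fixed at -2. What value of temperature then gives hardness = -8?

temperature = 3

With feed_rate held at -2:
Substituting into the grain_size equation gives grain_size = 4*temperature + 3.
Substituting into the hardness equation gives hardness = -4*temperature + 4.
Solve -4*temperature + 4 = -8: temperature = (-8 - 4) / -4 = 3.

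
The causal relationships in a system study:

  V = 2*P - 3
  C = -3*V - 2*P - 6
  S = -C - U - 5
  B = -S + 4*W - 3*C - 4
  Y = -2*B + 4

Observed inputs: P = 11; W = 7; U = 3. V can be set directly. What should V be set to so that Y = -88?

V = -7

Intervening on V fixes its value directly, overriding its dependence on P.
Substituting into the C equation gives C = -3*V - 28.
S becomes 3*V + 20.
Substituting into the B equation gives B = 6*V + 88.
Y becomes -12*V - 172.
Solve -12*V - 172 = -88: V = (-88 + 172) / -12 = -7.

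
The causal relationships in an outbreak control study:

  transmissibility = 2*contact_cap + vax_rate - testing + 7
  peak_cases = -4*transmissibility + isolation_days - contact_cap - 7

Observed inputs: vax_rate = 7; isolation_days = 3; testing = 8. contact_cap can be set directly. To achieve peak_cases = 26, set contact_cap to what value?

contact_cap = -6

Substituting into the transmissibility equation gives transmissibility = 2*contact_cap + 6.
Substituting into the peak_cases equation gives peak_cases = -9*contact_cap - 28.
Solve -9*contact_cap - 28 = 26: contact_cap = (26 + 28) / -9 = -6.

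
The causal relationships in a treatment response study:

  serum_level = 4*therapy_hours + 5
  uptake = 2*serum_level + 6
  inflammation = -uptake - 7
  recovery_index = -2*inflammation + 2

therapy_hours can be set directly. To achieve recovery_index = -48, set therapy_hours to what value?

Substituting into the uptake equation gives uptake = 8*therapy_hours + 16.
Substituting into the inflammation equation gives inflammation = -8*therapy_hours - 23.
recovery_index becomes 16*therapy_hours + 48.
Solve 16*therapy_hours + 48 = -48: therapy_hours = (-48 - 48) / 16 = -6.

therapy_hours = -6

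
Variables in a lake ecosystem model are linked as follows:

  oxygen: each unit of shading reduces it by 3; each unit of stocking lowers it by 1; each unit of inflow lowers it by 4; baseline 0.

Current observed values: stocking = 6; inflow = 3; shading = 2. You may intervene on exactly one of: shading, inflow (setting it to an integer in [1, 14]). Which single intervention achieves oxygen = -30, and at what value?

Intervening on shading: with other inputs at their observed values, oxygen = -3*shading - 18. Solving for -30 gives shading = 4, within [1, 14].
Intervening on inflow: oxygen = -4*inflow - 12. Reaching -30 requires inflow = 9/2, not an integer.

set shading = 4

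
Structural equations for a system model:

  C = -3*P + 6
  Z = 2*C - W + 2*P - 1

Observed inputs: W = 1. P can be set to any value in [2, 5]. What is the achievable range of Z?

-10 to 2

Substituting into the Z equation gives Z = -4*P + 10.
Linear in P, so extremes are at the endpoints: P = 2 gives Z = 2; P = 5 gives Z = -10.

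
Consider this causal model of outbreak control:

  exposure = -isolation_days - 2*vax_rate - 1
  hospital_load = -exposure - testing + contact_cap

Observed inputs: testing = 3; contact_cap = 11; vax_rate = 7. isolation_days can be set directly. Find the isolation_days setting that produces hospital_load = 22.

isolation_days = -1

Substituting into the exposure equation gives exposure = -isolation_days - 15.
So hospital_load = isolation_days + 23.
Solve isolation_days + 23 = 22: isolation_days = (22 - 23) / 1 = -1.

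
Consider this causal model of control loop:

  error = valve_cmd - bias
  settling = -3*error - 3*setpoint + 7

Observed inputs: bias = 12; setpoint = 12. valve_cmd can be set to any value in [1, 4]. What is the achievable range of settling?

Substituting into the error equation gives error = valve_cmd - 12.
Substituting into the settling equation gives settling = -3*valve_cmd + 7.
Linear in valve_cmd, so extremes are at the endpoints: valve_cmd = 1 gives settling = 4; valve_cmd = 4 gives settling = -5.

-5 to 4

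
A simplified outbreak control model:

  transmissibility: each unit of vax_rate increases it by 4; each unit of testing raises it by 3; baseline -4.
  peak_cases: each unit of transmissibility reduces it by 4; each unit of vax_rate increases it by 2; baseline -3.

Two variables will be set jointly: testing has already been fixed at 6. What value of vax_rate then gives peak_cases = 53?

With testing held at 6:
Substituting into the transmissibility equation gives transmissibility = 4*vax_rate + 14.
Substituting into the peak_cases equation gives peak_cases = -14*vax_rate - 59.
Solve -14*vax_rate - 59 = 53: vax_rate = (53 + 59) / -14 = -8.

vax_rate = -8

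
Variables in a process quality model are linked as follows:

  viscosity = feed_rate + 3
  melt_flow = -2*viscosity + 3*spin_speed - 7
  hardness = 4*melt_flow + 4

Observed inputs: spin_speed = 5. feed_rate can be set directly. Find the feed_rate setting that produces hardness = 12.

Substituting into the melt_flow equation gives melt_flow = -2*feed_rate + 2.
So hardness = -8*feed_rate + 12.
Solve -8*feed_rate + 12 = 12: feed_rate = (12 - 12) / -8 = 0.

feed_rate = 0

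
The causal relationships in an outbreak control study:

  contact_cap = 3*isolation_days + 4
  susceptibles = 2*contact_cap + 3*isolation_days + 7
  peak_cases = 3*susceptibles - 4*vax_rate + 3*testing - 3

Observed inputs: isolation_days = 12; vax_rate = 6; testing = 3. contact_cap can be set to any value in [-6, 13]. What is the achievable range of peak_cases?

75 to 189

Intervening on contact_cap fixes its value directly, overriding its dependence on isolation_days.
Substituting into the susceptibles equation gives susceptibles = 2*contact_cap + 43.
So peak_cases = 6*contact_cap + 111.
Linear in contact_cap, so extremes are at the endpoints: contact_cap = -6 gives peak_cases = 75; contact_cap = 13 gives peak_cases = 189.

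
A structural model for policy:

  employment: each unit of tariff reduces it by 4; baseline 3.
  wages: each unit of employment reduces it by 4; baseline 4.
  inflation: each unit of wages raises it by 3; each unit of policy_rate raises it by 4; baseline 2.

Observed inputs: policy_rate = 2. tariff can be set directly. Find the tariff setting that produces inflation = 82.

tariff = 2

Substituting into the wages equation gives wages = 16*tariff - 8.
So inflation = 48*tariff - 14.
Solve 48*tariff - 14 = 82: tariff = (82 + 14) / 48 = 2.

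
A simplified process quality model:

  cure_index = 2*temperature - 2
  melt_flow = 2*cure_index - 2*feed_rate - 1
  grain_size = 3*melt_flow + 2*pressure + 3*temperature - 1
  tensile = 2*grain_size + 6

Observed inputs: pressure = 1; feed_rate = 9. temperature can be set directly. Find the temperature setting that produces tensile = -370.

temperature = -8

Substituting into the melt_flow equation gives melt_flow = 4*temperature - 23.
So grain_size = 15*temperature - 68.
Substituting into the tensile equation gives tensile = 30*temperature - 130.
Solve 30*temperature - 130 = -370: temperature = (-370 + 130) / 30 = -8.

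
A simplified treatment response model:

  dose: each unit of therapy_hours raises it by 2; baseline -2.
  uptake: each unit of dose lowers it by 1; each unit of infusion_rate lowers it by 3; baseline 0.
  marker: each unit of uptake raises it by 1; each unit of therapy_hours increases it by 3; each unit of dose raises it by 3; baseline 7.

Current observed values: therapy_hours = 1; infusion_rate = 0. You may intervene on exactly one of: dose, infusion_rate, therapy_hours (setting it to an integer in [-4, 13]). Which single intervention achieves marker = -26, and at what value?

Intervening on dose: marker = 2*dose + 10. Reaching -26 requires dose = -18, outside [-4, 13].
Intervening on infusion_rate: with other inputs at their observed values, marker = -3*infusion_rate + 10. Solving for -26 gives infusion_rate = 12, within [-4, 13].
Intervening on therapy_hours: marker = 7*therapy_hours + 3. Reaching -26 requires therapy_hours = -29/7, not an integer.

set infusion_rate = 12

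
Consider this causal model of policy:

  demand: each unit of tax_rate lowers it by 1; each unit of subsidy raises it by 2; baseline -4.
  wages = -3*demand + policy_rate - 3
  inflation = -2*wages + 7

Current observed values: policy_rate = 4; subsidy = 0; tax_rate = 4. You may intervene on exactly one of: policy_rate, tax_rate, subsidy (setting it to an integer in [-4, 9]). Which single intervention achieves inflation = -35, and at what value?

Intervening on policy_rate: with other inputs at their observed values, inflation = -2*policy_rate - 35. Solving for -35 gives policy_rate = 0, within [-4, 9].
Intervening on tax_rate: inflation = -6*tax_rate - 19. Reaching -35 requires tax_rate = 8/3, not an integer.
Intervening on subsidy: inflation = 12*subsidy - 43. Reaching -35 requires subsidy = 2/3, not an integer.

set policy_rate = 0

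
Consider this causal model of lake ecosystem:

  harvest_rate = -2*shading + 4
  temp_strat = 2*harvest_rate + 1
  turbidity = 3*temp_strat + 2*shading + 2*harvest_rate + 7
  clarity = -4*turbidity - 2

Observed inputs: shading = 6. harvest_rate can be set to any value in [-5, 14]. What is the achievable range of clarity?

Intervening on harvest_rate fixes its value directly, overriding its dependence on shading.
Substituting into the turbidity equation gives turbidity = 8*harvest_rate + 22.
This gives clarity = -32*harvest_rate - 90.
Linear in harvest_rate, so extremes are at the endpoints: harvest_rate = -5 gives clarity = 70; harvest_rate = 14 gives clarity = -538.

-538 to 70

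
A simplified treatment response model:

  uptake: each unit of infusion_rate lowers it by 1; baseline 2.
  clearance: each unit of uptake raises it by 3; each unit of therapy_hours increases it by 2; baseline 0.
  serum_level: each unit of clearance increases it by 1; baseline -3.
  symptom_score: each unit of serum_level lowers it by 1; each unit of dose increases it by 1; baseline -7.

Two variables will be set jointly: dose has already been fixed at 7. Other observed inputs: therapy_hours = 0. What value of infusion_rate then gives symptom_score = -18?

infusion_rate = -5

With dose held at 7:
Substituting into the clearance equation gives clearance = -3*infusion_rate + 6.
Substituting into the serum_level equation gives serum_level = -3*infusion_rate + 3.
This gives symptom_score = 3*infusion_rate - 3.
Solve 3*infusion_rate - 3 = -18: infusion_rate = (-18 + 3) / 3 = -5.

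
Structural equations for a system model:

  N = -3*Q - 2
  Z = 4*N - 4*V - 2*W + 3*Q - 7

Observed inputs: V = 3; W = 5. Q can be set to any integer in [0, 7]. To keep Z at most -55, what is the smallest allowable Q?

Substituting into the Z equation gives Z = -9*Q - 37.
Require -9*Q - 37 ≤ -55, so Q ≥ 2.
The smallest integer in [0, 7] satisfying this is 2.

Q = 2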